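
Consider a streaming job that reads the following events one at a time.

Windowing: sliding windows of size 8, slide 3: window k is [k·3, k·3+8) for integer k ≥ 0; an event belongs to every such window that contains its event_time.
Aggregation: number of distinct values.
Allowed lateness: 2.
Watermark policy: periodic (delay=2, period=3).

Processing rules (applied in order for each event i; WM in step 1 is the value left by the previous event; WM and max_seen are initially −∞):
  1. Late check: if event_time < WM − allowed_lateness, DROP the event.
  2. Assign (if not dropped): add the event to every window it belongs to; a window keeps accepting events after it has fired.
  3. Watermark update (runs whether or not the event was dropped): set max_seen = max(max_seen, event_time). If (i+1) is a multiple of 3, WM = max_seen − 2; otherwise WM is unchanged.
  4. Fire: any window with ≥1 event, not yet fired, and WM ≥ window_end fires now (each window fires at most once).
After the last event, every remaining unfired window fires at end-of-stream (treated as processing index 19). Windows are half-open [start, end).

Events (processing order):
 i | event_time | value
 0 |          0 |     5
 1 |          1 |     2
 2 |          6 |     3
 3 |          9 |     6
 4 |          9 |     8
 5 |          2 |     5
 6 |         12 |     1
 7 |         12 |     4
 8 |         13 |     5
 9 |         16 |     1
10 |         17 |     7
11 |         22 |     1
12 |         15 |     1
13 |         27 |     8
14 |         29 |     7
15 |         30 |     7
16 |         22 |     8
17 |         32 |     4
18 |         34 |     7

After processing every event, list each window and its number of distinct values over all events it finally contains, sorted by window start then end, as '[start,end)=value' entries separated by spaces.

[0,8)=3 [3,11)=3 [6,14)=6 [9,17)=5 [12,20)=4 [15,23)=2 [18,26)=1 [21,29)=2 [24,32)=2 [27,35)=3 [30,38)=2 [33,41)=1

i=0 t=0 v=5: → [0,8); WM=−∞
i=1 t=1 v=2: → [0,8); WM=−∞
i=2 t=6 v=3: → [6,14),[3,11),[0,8); WM=4
i=3 t=9 v=6: → [9,17),[6,14),[3,11); WM=4
i=4 t=9 v=8: → [9,17),[6,14),[3,11); WM=4
i=5 t=2 v=5: → [0,8); WM=7
i=6 t=12 v=1: → [12,20),[9,17),[6,14); WM=7
i=7 t=12 v=4: → [12,20),[9,17),[6,14); WM=7
i=8 t=13 v=5: → [12,20),[9,17),[6,14); WM=11; [0,8) fires=3 [3,11) fires=3
i=9 t=16 v=1: → [15,23),[12,20),[9,17); WM=11
i=10 t=17 v=7: → [15,23),[12,20); WM=11
i=11 t=22 v=1: → [21,29),[18,26),[15,23); WM=20; [6,14) fires=6 [9,17) fires=5 [12,20) fires=4
i=12 t=15 v=1: DROP (t<20-2); WM=20
i=13 t=27 v=8: → [27,35),[24,32),[21,29); WM=20
i=14 t=29 v=7: → [27,35),[24,32); WM=27; [15,23) fires=2 [18,26) fires=1
i=15 t=30 v=7: → [30,38),[27,35),[24,32); WM=27
i=16 t=22 v=8: DROP (t<27-2); WM=27
i=17 t=32 v=4: → [30,38),[27,35); WM=30; [21,29) fires=2
i=18 t=34 v=7: → [33,41),[30,38),[27,35); WM=30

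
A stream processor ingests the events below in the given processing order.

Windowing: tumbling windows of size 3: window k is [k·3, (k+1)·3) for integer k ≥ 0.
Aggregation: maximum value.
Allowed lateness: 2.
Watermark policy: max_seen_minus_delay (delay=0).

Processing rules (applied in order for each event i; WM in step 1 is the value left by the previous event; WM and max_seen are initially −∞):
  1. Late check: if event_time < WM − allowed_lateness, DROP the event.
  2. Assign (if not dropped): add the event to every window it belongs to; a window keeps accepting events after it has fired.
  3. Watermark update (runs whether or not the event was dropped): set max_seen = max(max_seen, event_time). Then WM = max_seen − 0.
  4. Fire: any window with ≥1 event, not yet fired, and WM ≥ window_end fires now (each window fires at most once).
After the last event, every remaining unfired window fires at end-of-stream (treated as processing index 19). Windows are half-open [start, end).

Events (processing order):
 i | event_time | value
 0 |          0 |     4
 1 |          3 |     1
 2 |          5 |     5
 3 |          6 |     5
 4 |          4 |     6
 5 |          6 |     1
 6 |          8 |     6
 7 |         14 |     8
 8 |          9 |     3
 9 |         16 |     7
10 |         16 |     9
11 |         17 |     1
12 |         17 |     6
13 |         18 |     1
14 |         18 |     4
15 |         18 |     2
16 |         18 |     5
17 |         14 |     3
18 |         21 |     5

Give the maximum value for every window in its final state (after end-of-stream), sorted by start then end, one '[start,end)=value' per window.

[0,3)=4 [3,6)=6 [6,9)=6 [12,15)=8 [15,18)=9 [18,21)=5 [21,24)=5

i=0 t=0 v=4: → [0,3); WM=0
i=1 t=3 v=1: → [3,6); WM=3; [0,3) fires=4
i=2 t=5 v=5: → [3,6); WM=5
i=3 t=6 v=5: → [6,9); WM=6; [3,6) fires=5
i=4 t=4 v=6: → [3,6); WM=6
i=5 t=6 v=1: → [6,9); WM=6
i=6 t=8 v=6: → [6,9); WM=8
i=7 t=14 v=8: → [12,15); WM=14; [6,9) fires=6
i=8 t=9 v=3: DROP (t<14-2); WM=14
i=9 t=16 v=7: → [15,18); WM=16; [12,15) fires=8
i=10 t=16 v=9: → [15,18); WM=16
i=11 t=17 v=1: → [15,18); WM=17
i=12 t=17 v=6: → [15,18); WM=17
i=13 t=18 v=1: → [18,21); WM=18; [15,18) fires=9
i=14 t=18 v=4: → [18,21); WM=18
i=15 t=18 v=2: → [18,21); WM=18
i=16 t=18 v=5: → [18,21); WM=18
i=17 t=14 v=3: DROP (t<18-2); WM=18
i=18 t=21 v=5: → [21,24); WM=21; [18,21) fires=5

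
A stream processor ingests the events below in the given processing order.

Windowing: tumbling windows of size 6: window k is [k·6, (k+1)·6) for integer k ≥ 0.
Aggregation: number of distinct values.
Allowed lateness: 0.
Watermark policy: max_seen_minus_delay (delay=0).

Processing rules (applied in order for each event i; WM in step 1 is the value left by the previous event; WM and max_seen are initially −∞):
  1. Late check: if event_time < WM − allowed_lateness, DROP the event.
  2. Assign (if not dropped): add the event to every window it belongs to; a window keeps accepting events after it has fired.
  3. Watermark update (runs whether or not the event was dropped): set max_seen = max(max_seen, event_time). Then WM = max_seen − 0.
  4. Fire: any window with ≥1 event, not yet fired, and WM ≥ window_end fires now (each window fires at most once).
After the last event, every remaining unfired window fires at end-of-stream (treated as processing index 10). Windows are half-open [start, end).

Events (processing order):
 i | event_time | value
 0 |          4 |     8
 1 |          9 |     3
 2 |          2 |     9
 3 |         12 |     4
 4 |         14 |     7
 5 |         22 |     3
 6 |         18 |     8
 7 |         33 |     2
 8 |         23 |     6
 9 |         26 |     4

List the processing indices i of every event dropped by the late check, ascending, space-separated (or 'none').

i=0 t=4 v=8: → [0,6); WM=4
i=1 t=9 v=3: → [6,12); WM=9; [0,6) fires=1
i=2 t=2 v=9: DROP (t<9-0); WM=9
i=3 t=12 v=4: → [12,18); WM=12; [6,12) fires=1
i=4 t=14 v=7: → [12,18); WM=14
i=5 t=22 v=3: → [18,24); WM=22; [12,18) fires=2
i=6 t=18 v=8: DROP (t<22-0); WM=22
i=7 t=33 v=2: → [30,36); WM=33; [18,24) fires=1
i=8 t=23 v=6: DROP (t<33-0); WM=33
i=9 t=26 v=4: DROP (t<33-0); WM=33

2 6 8 9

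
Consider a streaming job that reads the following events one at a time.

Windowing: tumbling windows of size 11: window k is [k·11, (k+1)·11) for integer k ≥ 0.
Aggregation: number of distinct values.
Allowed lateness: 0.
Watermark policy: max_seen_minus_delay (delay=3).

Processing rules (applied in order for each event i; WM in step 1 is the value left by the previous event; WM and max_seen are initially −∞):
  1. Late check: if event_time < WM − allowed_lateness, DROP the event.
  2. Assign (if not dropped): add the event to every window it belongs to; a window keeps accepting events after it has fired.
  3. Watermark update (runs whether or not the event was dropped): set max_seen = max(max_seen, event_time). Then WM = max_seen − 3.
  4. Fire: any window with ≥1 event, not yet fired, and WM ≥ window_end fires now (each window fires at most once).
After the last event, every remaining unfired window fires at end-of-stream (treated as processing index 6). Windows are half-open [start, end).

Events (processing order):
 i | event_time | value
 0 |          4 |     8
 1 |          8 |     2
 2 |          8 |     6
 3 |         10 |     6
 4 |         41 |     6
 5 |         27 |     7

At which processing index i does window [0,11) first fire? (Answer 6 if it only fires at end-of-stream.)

i=0 t=4 v=8: → [0,11); WM=1
i=1 t=8 v=2: → [0,11); WM=5
i=2 t=8 v=6: → [0,11); WM=5
i=3 t=10 v=6: → [0,11); WM=7
i=4 t=41 v=6: → [33,44); WM=38; [0,11) fires=3
i=5 t=27 v=7: DROP (t<38-0); WM=38

4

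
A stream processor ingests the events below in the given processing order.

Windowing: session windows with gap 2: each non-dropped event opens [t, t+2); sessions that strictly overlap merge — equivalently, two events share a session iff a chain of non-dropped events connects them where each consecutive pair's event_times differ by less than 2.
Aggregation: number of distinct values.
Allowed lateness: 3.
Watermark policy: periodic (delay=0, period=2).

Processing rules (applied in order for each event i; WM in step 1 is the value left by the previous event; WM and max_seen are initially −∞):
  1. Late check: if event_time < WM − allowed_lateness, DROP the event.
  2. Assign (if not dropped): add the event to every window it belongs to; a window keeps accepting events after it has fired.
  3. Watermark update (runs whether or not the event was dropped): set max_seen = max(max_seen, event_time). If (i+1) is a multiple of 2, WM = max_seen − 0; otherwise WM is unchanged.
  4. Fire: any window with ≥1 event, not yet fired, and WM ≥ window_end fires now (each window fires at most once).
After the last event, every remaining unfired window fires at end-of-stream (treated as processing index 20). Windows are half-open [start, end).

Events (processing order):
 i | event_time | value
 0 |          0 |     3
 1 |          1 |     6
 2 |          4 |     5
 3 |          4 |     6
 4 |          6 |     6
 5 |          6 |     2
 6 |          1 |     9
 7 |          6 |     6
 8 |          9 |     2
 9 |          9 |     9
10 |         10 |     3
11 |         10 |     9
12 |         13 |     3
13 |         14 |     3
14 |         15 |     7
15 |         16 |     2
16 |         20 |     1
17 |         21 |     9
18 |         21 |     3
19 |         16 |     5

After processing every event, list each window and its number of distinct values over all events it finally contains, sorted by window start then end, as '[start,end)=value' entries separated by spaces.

[0,3)=2 [4,6)=2 [6,8)=2 [9,12)=3 [13,18)=3 [20,23)=3

i=0 t=0 v=3: → [0,2); WM=−∞
i=1 t=1 v=6: → [0,3); WM=1
i=2 t=4 v=5: → [4,6); WM=1
i=3 t=4 v=6: → [4,6); WM=4
i=4 t=6 v=6: → [6,8); WM=4
i=5 t=6 v=2: → [6,8); WM=6
i=6 t=1 v=9: DROP (t<6-3); WM=6
i=7 t=6 v=6: → [6,8); WM=6
i=8 t=9 v=2: → [9,11); WM=6
i=9 t=9 v=9: → [9,11); WM=9
i=10 t=10 v=3: → [9,12); WM=9
i=11 t=10 v=9: → [9,12); WM=10
i=12 t=13 v=3: → [13,15); WM=10
i=13 t=14 v=3: → [13,16); WM=14
i=14 t=15 v=7: → [13,17); WM=14
i=15 t=16 v=2: → [13,18); WM=16
i=16 t=20 v=1: → [20,22); WM=16
i=17 t=21 v=9: → [20,23); WM=21
i=18 t=21 v=3: → [20,23); WM=21
i=19 t=16 v=5: DROP (t<21-3); WM=21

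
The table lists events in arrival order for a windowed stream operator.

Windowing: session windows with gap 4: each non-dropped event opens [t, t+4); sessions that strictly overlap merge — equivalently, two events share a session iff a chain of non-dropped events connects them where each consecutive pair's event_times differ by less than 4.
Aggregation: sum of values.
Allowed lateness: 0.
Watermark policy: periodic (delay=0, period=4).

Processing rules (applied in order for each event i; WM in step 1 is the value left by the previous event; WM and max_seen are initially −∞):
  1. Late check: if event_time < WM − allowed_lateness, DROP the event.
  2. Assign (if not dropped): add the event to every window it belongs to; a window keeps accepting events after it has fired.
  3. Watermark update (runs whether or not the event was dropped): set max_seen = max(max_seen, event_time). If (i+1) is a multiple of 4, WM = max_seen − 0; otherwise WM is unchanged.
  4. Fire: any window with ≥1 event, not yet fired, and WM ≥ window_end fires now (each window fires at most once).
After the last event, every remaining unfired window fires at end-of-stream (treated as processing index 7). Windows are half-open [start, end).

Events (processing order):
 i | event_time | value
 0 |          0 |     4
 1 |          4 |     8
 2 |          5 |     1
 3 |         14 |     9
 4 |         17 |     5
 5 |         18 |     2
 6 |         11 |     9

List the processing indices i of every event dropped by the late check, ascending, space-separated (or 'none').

i=0 t=0 v=4: → [0,4); WM=−∞
i=1 t=4 v=8: → [4,8); WM=−∞
i=2 t=5 v=1: → [4,9); WM=−∞
i=3 t=14 v=9: → [14,18); WM=14
i=4 t=17 v=5: → [14,21); WM=14
i=5 t=18 v=2: → [14,22); WM=14
i=6 t=11 v=9: DROP (t<14-0); WM=14

6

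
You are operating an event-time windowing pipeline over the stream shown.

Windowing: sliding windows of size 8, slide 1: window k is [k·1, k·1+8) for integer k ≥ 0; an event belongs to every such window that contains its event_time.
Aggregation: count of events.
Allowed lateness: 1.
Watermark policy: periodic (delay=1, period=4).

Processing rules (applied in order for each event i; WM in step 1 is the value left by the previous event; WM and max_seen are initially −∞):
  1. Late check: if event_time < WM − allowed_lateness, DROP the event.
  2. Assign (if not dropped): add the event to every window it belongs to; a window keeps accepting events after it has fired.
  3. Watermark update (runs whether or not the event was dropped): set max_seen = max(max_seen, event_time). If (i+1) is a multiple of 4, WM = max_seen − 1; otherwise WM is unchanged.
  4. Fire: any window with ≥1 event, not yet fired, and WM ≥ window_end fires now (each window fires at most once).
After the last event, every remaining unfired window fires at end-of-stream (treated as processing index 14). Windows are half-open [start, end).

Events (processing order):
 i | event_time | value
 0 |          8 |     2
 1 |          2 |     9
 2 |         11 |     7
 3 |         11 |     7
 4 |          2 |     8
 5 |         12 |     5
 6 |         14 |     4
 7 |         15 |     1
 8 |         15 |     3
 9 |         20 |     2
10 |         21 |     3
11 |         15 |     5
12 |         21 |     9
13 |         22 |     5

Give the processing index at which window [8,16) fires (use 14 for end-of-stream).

i=0 t=8 v=2: → [8,16),[7,15),[6,14),[5,13),[4,12),[3,11),[2,10),[1,9); WM=−∞
i=1 t=2 v=9: → [2,10),[1,9),[0,8); WM=−∞
i=2 t=11 v=7: → [11,19),[10,18),[9,17),[8,16),[7,15),[6,14),[5,13),[4,12); WM=−∞
i=3 t=11 v=7: → [11,19),[10,18),[9,17),[8,16),[7,15),[6,14),[5,13),[4,12); WM=10; [0,8) fires=1 [1,9) fires=2 [2,10) fires=2
i=4 t=2 v=8: DROP (t<10-1); WM=10
i=5 t=12 v=5: → [12,20),[11,19),[10,18),[9,17),[8,16),[7,15),[6,14),[5,13); WM=10
i=6 t=14 v=4: → [14,22),[13,21),[12,20),[11,19),[10,18),[9,17),[8,16),[7,15); WM=10
i=7 t=15 v=1: → [15,23),[14,22),[13,21),[12,20),[11,19),[10,18),[9,17),[8,16); WM=14; [3,11) fires=1 [4,12) fires=3 [5,13) fires=4 [6,14) fires=4
i=8 t=15 v=3: → [15,23),[14,22),[13,21),[12,20),[11,19),[10,18),[9,17),[8,16); WM=14
i=9 t=20 v=2: → [20,28),[19,27),[18,26),[17,25),[16,24),[15,23),[14,22),[13,21); WM=14
i=10 t=21 v=3: → [21,29),[20,28),[19,27),[18,26),[17,25),[16,24),[15,23),[14,22); WM=14
i=11 t=15 v=5: → [15,23),[14,22),[13,21),[12,20),[11,19),[10,18),[9,17),[8,16); WM=20; [7,15) fires=5 [8,16) fires=8 [9,17) fires=7 [10,18) fires=7 [11,19) fires=7 [12,20) fires=5
i=12 t=21 v=9: → [21,29),[20,28),[19,27),[18,26),[17,25),[16,24),[15,23),[14,22); WM=20
i=13 t=22 v=5: → [22,30),[21,29),[20,28),[19,27),[18,26),[17,25),[16,24),[15,23); WM=20

11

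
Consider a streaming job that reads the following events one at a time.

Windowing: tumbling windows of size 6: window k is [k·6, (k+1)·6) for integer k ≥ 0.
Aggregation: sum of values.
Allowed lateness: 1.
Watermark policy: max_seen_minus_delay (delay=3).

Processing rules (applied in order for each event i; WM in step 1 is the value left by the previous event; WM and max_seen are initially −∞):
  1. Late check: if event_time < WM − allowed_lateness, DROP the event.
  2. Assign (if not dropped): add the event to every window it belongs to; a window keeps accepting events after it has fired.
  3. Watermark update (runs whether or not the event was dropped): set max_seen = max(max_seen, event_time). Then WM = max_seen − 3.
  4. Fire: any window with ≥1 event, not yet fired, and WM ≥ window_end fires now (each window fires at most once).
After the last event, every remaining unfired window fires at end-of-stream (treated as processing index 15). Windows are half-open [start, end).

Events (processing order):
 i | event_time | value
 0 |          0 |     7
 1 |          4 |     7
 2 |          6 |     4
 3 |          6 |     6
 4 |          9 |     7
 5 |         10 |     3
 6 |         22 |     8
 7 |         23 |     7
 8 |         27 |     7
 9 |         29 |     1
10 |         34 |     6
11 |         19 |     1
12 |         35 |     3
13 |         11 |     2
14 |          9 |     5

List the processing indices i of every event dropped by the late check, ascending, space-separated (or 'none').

11 13 14

i=0 t=0 v=7: → [0,6); WM=-3
i=1 t=4 v=7: → [0,6); WM=1
i=2 t=6 v=4: → [6,12); WM=3
i=3 t=6 v=6: → [6,12); WM=3
i=4 t=9 v=7: → [6,12); WM=6; [0,6) fires=14
i=5 t=10 v=3: → [6,12); WM=7
i=6 t=22 v=8: → [18,24); WM=19; [6,12) fires=20
i=7 t=23 v=7: → [18,24); WM=20
i=8 t=27 v=7: → [24,30); WM=24; [18,24) fires=15
i=9 t=29 v=1: → [24,30); WM=26
i=10 t=34 v=6: → [30,36); WM=31; [24,30) fires=8
i=11 t=19 v=1: DROP (t<31-1); WM=31
i=12 t=35 v=3: → [30,36); WM=32
i=13 t=11 v=2: DROP (t<32-1); WM=32
i=14 t=9 v=5: DROP (t<32-1); WM=32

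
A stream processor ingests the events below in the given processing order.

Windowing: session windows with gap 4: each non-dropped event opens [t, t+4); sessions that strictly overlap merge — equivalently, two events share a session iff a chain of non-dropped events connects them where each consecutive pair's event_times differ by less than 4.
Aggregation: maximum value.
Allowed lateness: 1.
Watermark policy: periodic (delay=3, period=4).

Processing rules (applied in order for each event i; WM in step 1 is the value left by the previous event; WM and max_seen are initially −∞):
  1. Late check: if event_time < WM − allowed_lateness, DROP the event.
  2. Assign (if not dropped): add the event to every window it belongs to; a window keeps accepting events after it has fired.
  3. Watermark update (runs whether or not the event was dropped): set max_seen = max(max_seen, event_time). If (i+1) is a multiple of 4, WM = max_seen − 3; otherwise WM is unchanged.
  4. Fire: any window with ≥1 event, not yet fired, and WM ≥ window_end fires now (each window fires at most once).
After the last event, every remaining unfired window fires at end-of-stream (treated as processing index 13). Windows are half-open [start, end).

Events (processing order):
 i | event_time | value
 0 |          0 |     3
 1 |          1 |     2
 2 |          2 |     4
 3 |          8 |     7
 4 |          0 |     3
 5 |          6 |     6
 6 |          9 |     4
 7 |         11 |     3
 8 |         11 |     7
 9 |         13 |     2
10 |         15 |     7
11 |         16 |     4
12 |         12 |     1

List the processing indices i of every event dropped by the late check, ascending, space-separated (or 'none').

i=0 t=0 v=3: → [0,4); WM=−∞
i=1 t=1 v=2: → [0,5); WM=−∞
i=2 t=2 v=4: → [0,6); WM=−∞
i=3 t=8 v=7: → [8,12); WM=5
i=4 t=0 v=3: DROP (t<5-1); WM=5
i=5 t=6 v=6: → [6,12); WM=5
i=6 t=9 v=4: → [6,13); WM=5
i=7 t=11 v=3: → [6,15); WM=8
i=8 t=11 v=7: → [6,15); WM=8
i=9 t=13 v=2: → [6,17); WM=8
i=10 t=15 v=7: → [6,19); WM=8
i=11 t=16 v=4: → [6,20); WM=13
i=12 t=12 v=1: → [6,20); WM=13

4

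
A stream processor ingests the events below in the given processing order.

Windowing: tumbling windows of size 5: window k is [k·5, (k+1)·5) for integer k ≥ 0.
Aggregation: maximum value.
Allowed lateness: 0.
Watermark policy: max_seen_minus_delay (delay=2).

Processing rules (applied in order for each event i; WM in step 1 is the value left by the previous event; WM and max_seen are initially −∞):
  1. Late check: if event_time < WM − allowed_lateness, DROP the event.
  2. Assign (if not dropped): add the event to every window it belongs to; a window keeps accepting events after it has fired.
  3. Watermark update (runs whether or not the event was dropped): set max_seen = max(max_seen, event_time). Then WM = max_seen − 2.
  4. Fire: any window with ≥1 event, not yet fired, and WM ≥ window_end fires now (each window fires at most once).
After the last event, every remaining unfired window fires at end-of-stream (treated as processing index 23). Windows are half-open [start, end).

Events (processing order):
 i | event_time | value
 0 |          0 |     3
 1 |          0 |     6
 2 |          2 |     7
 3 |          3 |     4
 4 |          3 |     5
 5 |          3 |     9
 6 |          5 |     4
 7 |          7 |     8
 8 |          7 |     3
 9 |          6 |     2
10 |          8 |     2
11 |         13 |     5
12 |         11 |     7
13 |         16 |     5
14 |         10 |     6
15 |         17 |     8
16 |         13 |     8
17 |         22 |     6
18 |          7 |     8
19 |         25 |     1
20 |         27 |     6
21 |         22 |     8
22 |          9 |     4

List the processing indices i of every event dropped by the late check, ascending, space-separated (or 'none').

14 16 18 21 22

i=0 t=0 v=3: → [0,5); WM=-2
i=1 t=0 v=6: → [0,5); WM=-2
i=2 t=2 v=7: → [0,5); WM=0
i=3 t=3 v=4: → [0,5); WM=1
i=4 t=3 v=5: → [0,5); WM=1
i=5 t=3 v=9: → [0,5); WM=1
i=6 t=5 v=4: → [5,10); WM=3
i=7 t=7 v=8: → [5,10); WM=5; [0,5) fires=9
i=8 t=7 v=3: → [5,10); WM=5
i=9 t=6 v=2: → [5,10); WM=5
i=10 t=8 v=2: → [5,10); WM=6
i=11 t=13 v=5: → [10,15); WM=11; [5,10) fires=8
i=12 t=11 v=7: → [10,15); WM=11
i=13 t=16 v=5: → [15,20); WM=14
i=14 t=10 v=6: DROP (t<14-0); WM=14
i=15 t=17 v=8: → [15,20); WM=15; [10,15) fires=7
i=16 t=13 v=8: DROP (t<15-0); WM=15
i=17 t=22 v=6: → [20,25); WM=20; [15,20) fires=8
i=18 t=7 v=8: DROP (t<20-0); WM=20
i=19 t=25 v=1: → [25,30); WM=23
i=20 t=27 v=6: → [25,30); WM=25; [20,25) fires=6
i=21 t=22 v=8: DROP (t<25-0); WM=25
i=22 t=9 v=4: DROP (t<25-0); WM=25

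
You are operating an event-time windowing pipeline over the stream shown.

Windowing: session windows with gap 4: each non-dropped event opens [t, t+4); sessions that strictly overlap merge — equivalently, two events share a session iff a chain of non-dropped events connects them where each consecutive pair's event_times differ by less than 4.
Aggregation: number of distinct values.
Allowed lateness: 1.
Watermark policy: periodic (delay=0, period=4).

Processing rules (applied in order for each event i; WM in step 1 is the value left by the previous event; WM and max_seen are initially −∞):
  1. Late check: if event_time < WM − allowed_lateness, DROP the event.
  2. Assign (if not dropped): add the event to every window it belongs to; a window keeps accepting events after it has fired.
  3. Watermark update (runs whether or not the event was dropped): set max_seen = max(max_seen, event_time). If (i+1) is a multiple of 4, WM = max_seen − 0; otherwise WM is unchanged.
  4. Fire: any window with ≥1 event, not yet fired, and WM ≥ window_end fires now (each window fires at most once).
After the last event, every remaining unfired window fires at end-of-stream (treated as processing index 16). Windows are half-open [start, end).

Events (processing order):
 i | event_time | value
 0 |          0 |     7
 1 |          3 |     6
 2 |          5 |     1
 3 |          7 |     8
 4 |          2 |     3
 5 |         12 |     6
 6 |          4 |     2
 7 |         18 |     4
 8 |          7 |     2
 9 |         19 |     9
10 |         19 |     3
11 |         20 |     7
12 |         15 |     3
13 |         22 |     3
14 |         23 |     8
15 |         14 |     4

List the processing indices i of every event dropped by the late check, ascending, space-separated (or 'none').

4 6 8 12 15

i=0 t=0 v=7: → [0,4); WM=−∞
i=1 t=3 v=6: → [0,7); WM=−∞
i=2 t=5 v=1: → [0,9); WM=−∞
i=3 t=7 v=8: → [0,11); WM=7
i=4 t=2 v=3: DROP (t<7-1); WM=7
i=5 t=12 v=6: → [12,16); WM=7
i=6 t=4 v=2: DROP (t<7-1); WM=7
i=7 t=18 v=4: → [18,22); WM=18
i=8 t=7 v=2: DROP (t<18-1); WM=18
i=9 t=19 v=9: → [18,23); WM=18
i=10 t=19 v=3: → [18,23); WM=18
i=11 t=20 v=7: → [18,24); WM=20
i=12 t=15 v=3: DROP (t<20-1); WM=20
i=13 t=22 v=3: → [18,26); WM=20
i=14 t=23 v=8: → [18,27); WM=20
i=15 t=14 v=4: DROP (t<20-1); WM=23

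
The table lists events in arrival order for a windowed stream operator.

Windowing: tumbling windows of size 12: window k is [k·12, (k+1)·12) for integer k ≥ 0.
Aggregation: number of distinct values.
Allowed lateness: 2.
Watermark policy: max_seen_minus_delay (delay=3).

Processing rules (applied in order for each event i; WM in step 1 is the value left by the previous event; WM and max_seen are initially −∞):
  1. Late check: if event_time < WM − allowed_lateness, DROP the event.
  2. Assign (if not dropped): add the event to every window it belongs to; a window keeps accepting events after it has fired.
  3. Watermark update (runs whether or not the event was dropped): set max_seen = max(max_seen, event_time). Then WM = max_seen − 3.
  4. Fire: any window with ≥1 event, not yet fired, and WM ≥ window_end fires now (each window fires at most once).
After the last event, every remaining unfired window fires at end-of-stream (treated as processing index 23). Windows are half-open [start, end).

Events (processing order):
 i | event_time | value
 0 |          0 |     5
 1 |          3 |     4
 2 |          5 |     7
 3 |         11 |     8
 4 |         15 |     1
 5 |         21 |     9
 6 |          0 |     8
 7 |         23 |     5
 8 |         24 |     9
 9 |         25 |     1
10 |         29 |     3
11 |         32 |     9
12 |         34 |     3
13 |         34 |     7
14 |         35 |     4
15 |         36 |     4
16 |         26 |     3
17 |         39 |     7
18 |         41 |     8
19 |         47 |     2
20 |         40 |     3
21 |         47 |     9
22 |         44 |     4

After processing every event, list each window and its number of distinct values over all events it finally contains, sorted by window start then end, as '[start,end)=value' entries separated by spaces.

i=0 t=0 v=5: → [0,12); WM=-3
i=1 t=3 v=4: → [0,12); WM=0
i=2 t=5 v=7: → [0,12); WM=2
i=3 t=11 v=8: → [0,12); WM=8
i=4 t=15 v=1: → [12,24); WM=12; [0,12) fires=4
i=5 t=21 v=9: → [12,24); WM=18
i=6 t=0 v=8: DROP (t<18-2); WM=18
i=7 t=23 v=5: → [12,24); WM=20
i=8 t=24 v=9: → [24,36); WM=21
i=9 t=25 v=1: → [24,36); WM=22
i=10 t=29 v=3: → [24,36); WM=26; [12,24) fires=3
i=11 t=32 v=9: → [24,36); WM=29
i=12 t=34 v=3: → [24,36); WM=31
i=13 t=34 v=7: → [24,36); WM=31
i=14 t=35 v=4: → [24,36); WM=32
i=15 t=36 v=4: → [36,48); WM=33
i=16 t=26 v=3: DROP (t<33-2); WM=33
i=17 t=39 v=7: → [36,48); WM=36; [24,36) fires=5
i=18 t=41 v=8: → [36,48); WM=38
i=19 t=47 v=2: → [36,48); WM=44
i=20 t=40 v=3: DROP (t<44-2); WM=44
i=21 t=47 v=9: → [36,48); WM=44
i=22 t=44 v=4: → [36,48); WM=44

[0,12)=4 [12,24)=3 [24,36)=5 [36,48)=5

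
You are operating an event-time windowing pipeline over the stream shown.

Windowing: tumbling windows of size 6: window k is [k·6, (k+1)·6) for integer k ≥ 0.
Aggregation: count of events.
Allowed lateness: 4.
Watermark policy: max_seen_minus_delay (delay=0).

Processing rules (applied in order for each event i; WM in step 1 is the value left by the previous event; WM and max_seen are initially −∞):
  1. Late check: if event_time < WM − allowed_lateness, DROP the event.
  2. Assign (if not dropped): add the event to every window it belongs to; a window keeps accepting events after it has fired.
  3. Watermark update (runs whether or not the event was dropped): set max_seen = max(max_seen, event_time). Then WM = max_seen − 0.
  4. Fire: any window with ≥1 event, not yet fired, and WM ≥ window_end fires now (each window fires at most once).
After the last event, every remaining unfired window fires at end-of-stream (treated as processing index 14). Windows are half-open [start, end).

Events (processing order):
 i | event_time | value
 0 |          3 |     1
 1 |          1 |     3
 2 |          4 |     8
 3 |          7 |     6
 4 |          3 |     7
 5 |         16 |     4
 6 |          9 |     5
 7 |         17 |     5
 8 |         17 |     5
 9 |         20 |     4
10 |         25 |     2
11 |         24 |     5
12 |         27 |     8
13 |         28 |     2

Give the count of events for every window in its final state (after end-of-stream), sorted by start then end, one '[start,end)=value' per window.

i=0 t=3 v=1: → [0,6); WM=3
i=1 t=1 v=3: → [0,6); WM=3
i=2 t=4 v=8: → [0,6); WM=4
i=3 t=7 v=6: → [6,12); WM=7; [0,6) fires=3
i=4 t=3 v=7: → [0,6); WM=7
i=5 t=16 v=4: → [12,18); WM=16; [6,12) fires=1
i=6 t=9 v=5: DROP (t<16-4); WM=16
i=7 t=17 v=5: → [12,18); WM=17
i=8 t=17 v=5: → [12,18); WM=17
i=9 t=20 v=4: → [18,24); WM=20; [12,18) fires=3
i=10 t=25 v=2: → [24,30); WM=25; [18,24) fires=1
i=11 t=24 v=5: → [24,30); WM=25
i=12 t=27 v=8: → [24,30); WM=27
i=13 t=28 v=2: → [24,30); WM=28

[0,6)=4 [6,12)=1 [12,18)=3 [18,24)=1 [24,30)=4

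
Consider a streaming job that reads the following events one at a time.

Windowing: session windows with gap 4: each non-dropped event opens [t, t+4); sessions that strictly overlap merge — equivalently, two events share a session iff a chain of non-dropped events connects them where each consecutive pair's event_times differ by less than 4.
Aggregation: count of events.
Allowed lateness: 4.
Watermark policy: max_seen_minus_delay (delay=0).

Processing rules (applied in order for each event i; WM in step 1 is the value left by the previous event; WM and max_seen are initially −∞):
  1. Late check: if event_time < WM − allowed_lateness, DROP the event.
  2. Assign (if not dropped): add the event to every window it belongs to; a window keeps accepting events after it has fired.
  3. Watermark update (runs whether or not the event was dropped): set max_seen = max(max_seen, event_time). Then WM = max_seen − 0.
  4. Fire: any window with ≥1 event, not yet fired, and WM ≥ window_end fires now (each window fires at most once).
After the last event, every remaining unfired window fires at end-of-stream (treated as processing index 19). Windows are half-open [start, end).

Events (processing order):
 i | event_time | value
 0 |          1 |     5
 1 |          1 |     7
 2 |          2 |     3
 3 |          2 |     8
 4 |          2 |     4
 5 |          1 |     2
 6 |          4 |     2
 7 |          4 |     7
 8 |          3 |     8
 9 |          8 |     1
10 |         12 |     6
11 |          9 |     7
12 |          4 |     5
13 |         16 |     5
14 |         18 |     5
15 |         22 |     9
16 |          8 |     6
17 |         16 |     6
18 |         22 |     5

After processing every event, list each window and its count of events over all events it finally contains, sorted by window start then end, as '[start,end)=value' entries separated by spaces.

[1,8)=9 [8,16)=3 [16,22)=2 [22,26)=2

i=0 t=1 v=5: → [1,5); WM=1
i=1 t=1 v=7: → [1,5); WM=1
i=2 t=2 v=3: → [1,6); WM=2
i=3 t=2 v=8: → [1,6); WM=2
i=4 t=2 v=4: → [1,6); WM=2
i=5 t=1 v=2: → [1,6); WM=2
i=6 t=4 v=2: → [1,8); WM=4
i=7 t=4 v=7: → [1,8); WM=4
i=8 t=3 v=8: → [1,8); WM=4
i=9 t=8 v=1: → [8,12); WM=8
i=10 t=12 v=6: → [12,16); WM=12
i=11 t=9 v=7: → [8,16); WM=12
i=12 t=4 v=5: DROP (t<12-4); WM=12
i=13 t=16 v=5: → [16,20); WM=16
i=14 t=18 v=5: → [16,22); WM=18
i=15 t=22 v=9: → [22,26); WM=22
i=16 t=8 v=6: DROP (t<22-4); WM=22
i=17 t=16 v=6: DROP (t<22-4); WM=22
i=18 t=22 v=5: → [22,26); WM=22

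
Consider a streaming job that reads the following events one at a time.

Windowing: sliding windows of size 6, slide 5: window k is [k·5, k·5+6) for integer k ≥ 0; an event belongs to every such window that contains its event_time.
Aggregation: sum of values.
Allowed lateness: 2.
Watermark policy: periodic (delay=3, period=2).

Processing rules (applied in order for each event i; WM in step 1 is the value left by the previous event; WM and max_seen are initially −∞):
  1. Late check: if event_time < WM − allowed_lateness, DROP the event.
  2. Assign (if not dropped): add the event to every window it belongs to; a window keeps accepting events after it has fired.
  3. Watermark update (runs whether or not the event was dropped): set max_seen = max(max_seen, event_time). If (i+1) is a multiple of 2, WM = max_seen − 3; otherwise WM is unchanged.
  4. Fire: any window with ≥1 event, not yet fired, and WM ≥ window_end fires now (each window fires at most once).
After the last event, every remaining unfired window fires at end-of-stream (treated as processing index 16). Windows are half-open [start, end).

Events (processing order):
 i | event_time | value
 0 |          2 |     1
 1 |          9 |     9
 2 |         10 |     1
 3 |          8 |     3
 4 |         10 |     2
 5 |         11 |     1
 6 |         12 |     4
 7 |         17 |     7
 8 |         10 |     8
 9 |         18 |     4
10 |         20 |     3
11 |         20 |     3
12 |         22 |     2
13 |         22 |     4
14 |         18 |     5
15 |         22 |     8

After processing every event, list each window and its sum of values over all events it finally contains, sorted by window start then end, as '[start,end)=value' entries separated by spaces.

[0,6)=1 [5,11)=15 [10,16)=8 [15,21)=22 [20,26)=20

i=0 t=2 v=1: → [0,6); WM=−∞
i=1 t=9 v=9: → [5,11); WM=6; [0,6) fires=1
i=2 t=10 v=1: → [10,16),[5,11); WM=6
i=3 t=8 v=3: → [5,11); WM=7
i=4 t=10 v=2: → [10,16),[5,11); WM=7
i=5 t=11 v=1: → [10,16); WM=8
i=6 t=12 v=4: → [10,16); WM=8
i=7 t=17 v=7: → [15,21); WM=14; [5,11) fires=15
i=8 t=10 v=8: DROP (t<14-2); WM=14
i=9 t=18 v=4: → [15,21); WM=15
i=10 t=20 v=3: → [20,26),[15,21); WM=15
i=11 t=20 v=3: → [20,26),[15,21); WM=17; [10,16) fires=8
i=12 t=22 v=2: → [20,26); WM=17
i=13 t=22 v=4: → [20,26); WM=19
i=14 t=18 v=5: → [15,21); WM=19
i=15 t=22 v=8: → [20,26); WM=19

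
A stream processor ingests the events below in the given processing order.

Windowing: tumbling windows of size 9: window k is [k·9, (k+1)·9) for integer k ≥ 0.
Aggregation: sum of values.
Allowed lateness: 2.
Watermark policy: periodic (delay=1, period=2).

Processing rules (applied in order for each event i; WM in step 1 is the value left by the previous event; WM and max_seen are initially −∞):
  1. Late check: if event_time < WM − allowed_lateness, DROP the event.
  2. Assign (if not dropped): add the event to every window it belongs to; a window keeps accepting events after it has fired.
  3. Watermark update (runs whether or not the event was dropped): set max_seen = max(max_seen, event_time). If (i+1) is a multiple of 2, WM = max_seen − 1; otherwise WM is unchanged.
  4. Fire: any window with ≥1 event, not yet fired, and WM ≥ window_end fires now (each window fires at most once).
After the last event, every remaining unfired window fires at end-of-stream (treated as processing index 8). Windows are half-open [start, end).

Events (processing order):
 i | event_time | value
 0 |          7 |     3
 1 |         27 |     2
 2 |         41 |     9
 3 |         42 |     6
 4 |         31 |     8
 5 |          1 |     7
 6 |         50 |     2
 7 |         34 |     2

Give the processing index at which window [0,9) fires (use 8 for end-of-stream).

1

i=0 t=7 v=3: → [0,9); WM=−∞
i=1 t=27 v=2: → [27,36); WM=26; [0,9) fires=3
i=2 t=41 v=9: → [36,45); WM=26
i=3 t=42 v=6: → [36,45); WM=41; [27,36) fires=2
i=4 t=31 v=8: DROP (t<41-2); WM=41
i=5 t=1 v=7: DROP (t<41-2); WM=41
i=6 t=50 v=2: → [45,54); WM=41
i=7 t=34 v=2: DROP (t<41-2); WM=49; [36,45) fires=15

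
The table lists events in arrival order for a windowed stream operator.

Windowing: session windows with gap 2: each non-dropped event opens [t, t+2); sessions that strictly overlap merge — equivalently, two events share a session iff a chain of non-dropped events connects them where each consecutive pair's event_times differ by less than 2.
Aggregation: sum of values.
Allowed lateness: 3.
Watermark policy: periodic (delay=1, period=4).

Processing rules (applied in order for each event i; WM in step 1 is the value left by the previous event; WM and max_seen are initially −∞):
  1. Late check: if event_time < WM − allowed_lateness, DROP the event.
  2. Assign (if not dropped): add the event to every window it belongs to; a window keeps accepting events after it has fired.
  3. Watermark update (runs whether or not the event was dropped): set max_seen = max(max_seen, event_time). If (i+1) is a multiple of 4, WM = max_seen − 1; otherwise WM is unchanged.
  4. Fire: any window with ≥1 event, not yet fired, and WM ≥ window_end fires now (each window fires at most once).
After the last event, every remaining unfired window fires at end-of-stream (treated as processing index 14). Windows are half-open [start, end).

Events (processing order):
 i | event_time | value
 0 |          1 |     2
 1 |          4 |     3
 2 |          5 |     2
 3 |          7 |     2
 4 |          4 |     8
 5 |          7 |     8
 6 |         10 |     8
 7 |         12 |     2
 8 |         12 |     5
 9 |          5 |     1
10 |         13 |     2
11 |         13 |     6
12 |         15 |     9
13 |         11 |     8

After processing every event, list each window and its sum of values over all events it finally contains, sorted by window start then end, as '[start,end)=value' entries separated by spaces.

i=0 t=1 v=2: → [1,3); WM=−∞
i=1 t=4 v=3: → [4,6); WM=−∞
i=2 t=5 v=2: → [4,7); WM=−∞
i=3 t=7 v=2: → [7,9); WM=6
i=4 t=4 v=8: → [4,7); WM=6
i=5 t=7 v=8: → [7,9); WM=6
i=6 t=10 v=8: → [10,12); WM=6
i=7 t=12 v=2: → [12,14); WM=11
i=8 t=12 v=5: → [12,14); WM=11
i=9 t=5 v=1: DROP (t<11-3); WM=11
i=10 t=13 v=2: → [12,15); WM=11
i=11 t=13 v=6: → [12,15); WM=12
i=12 t=15 v=9: → [15,17); WM=12
i=13 t=11 v=8: → [10,15); WM=12

[1,3)=2 [4,7)=13 [7,9)=10 [10,15)=31 [15,17)=9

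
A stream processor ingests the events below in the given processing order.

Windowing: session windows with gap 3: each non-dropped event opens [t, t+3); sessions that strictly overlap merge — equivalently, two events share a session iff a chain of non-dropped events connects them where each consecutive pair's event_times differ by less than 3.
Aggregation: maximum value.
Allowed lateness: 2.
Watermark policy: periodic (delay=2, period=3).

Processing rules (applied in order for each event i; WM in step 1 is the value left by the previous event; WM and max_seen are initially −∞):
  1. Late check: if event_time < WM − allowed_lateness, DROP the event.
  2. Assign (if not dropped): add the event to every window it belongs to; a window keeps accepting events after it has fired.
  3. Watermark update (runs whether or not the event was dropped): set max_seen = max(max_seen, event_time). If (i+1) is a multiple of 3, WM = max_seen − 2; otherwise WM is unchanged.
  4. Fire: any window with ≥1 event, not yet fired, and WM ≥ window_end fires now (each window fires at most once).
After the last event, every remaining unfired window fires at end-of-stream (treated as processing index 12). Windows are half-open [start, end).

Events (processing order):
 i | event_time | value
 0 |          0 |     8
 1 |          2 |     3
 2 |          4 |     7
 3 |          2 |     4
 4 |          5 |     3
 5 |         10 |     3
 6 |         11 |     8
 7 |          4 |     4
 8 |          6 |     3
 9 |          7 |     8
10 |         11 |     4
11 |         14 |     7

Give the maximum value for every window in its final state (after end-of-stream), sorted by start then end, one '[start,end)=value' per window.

[0,10)=8 [10,14)=8 [14,17)=7

i=0 t=0 v=8: → [0,3); WM=−∞
i=1 t=2 v=3: → [0,5); WM=−∞
i=2 t=4 v=7: → [0,7); WM=2
i=3 t=2 v=4: → [0,7); WM=2
i=4 t=5 v=3: → [0,8); WM=2
i=5 t=10 v=3: → [10,13); WM=8
i=6 t=11 v=8: → [10,14); WM=8
i=7 t=4 v=4: DROP (t<8-2); WM=8
i=8 t=6 v=3: → [0,9); WM=9
i=9 t=7 v=8: → [0,10); WM=9
i=10 t=11 v=4: → [10,14); WM=9
i=11 t=14 v=7: → [14,17); WM=12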